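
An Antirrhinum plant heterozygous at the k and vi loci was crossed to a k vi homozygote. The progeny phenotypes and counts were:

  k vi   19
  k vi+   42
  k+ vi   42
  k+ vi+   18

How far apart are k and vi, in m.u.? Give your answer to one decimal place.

30.6 m.u.

The two most frequent classes, k+ vi (42) and k vi+ (42), are the parental types, so the F1 was k+ vi / k vi+.
The recombinant classes are k+ vi+ and k vi: 18 + 19 = 37.
Recombination frequency = 37/121 = 0.3058 ≈ 30.6%, i.e. 30.6 m.u.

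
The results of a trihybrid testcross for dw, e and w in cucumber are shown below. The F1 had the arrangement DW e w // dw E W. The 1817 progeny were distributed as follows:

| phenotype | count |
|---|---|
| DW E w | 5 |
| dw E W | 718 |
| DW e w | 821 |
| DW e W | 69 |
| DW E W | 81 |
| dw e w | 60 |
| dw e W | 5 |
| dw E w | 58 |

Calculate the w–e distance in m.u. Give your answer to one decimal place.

The two rarest classes, DW E w and dw e W, are the double crossovers. Comparing them with the parentals, only the e allele has switched, so e is the middle locus and the order is w – e – dw.
Crossovers in the w–e interval produce the single-crossover classes DW e W and dw E w (69 + 58 = 127) plus the double crossovers (10).
RF(w–e) = (127 + 10) / 1817 = 137/1817 = 0.0754 → 7.5 m.u.

7.5 m.u.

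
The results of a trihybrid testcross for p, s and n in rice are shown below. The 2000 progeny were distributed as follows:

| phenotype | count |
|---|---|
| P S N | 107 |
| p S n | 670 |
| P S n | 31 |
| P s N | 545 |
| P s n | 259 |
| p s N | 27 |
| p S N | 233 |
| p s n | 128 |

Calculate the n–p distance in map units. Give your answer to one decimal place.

The two most frequent reciprocal classes, p S n and P s N, are the parental types, so the F1 was p S n / P s N.
The two rarest classes, P S n and p s N, are the double crossovers. Comparing them with the parentals, only the p allele has switched, so p is the middle locus and the order is s – p – n.
Crossovers in the p–n interval produce the single-crossover classes p S N and P s n (233 + 259 = 492) plus the double crossovers (58).
RF(p–n) = (492 + 58) / 2000 = 550/2000 = 0.2750 → 27.5 map units.

27.5 map units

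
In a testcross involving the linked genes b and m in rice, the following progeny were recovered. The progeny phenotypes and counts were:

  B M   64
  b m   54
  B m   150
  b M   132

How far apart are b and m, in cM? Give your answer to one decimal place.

29.5 cM

The two most frequent classes, B m (150) and b M (132), are the parental types, so the F1 was B m / b M.
The recombinant classes are B M and b m: 64 + 54 = 118.
Recombination frequency = 118/400 = 0.2950 ≈ 29.5%, i.e. 29.5 cM.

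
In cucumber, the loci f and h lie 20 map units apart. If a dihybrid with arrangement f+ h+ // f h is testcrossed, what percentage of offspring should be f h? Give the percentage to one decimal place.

40.0%

A map distance of 20 map units corresponds to a recombination frequency of 0.200.
The F1 is f+ h+ / f h, so f h is a parental gamete class with expected frequency (1 − r)/2 = 0.800/2 = 0.4000.
That is 0.4000 = 40.0% of the progeny.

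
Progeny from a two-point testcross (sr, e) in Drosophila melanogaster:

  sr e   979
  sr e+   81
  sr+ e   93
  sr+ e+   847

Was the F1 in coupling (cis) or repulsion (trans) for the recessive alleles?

cis

The two most frequent classes are sr+ e+ (847) and sr e (979); these are the parental (non-recombinant) types.
So the F1 carried sr+ e+ on one chromosome and sr e on the other — the recessive alleles are on the same chromosome (cis / coupling).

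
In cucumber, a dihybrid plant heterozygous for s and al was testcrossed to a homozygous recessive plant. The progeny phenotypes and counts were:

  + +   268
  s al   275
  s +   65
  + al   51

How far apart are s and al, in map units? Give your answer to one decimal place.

The two most frequent classes, + + (268) and s al (275), are the parental types, so the F1 was + + / s al.
The recombinant classes are + al and s +: 51 + 65 = 116.
Recombination frequency = 116/659 = 0.1760 ≈ 17.6%, i.e. 17.6 map units.

17.6 map units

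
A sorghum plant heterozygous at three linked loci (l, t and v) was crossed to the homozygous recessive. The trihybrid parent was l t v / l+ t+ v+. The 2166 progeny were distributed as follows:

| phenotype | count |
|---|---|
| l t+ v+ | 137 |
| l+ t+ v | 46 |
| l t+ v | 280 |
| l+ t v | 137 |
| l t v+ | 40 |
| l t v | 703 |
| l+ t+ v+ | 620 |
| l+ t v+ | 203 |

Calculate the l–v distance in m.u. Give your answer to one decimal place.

The two rarest classes, l t v+ and l+ t+ v, are the double crossovers. Comparing them with the parentals, only the v allele has switched, so v is the middle locus and the order is l – v – t.
Crossovers in the l–v interval produce the single-crossover classes l+ t v and l t+ v+ (137 + 137 = 274) plus the double crossovers (86).
RF(l–v) = (274 + 86) / 2166 = 360/2166 = 0.1662 → 16.6 m.u.

16.6 m.u.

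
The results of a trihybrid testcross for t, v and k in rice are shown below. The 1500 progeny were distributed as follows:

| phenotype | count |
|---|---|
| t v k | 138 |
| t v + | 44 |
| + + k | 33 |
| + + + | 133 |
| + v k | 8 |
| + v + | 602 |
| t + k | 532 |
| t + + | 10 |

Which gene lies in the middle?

k

The two most frequent reciprocal classes, + v + and t + k, are the parental types, so the F1 was + v + / t + k.
The two rarest classes, + v k and t + +, are the double crossovers. Comparing them with the parentals, only the k allele has switched, so k is the middle locus and the order is t – k – v.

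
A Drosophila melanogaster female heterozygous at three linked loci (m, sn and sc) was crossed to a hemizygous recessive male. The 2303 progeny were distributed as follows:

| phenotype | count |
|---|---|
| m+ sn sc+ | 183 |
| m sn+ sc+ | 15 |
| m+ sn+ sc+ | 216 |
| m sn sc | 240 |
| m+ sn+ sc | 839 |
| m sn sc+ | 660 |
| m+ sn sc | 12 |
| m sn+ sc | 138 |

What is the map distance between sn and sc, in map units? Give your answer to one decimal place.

21.0 map units

The two most frequent reciprocal classes, m sn sc+ and m+ sn+ sc, are the parental types, so the F1 was m sn sc+ / m+ sn+ sc.
The two rarest classes, m sn+ sc+ and m+ sn sc, are the double crossovers. Comparing them with the parentals, only the sn allele has switched, so sn is the middle locus and the order is m – sn – sc.
Crossovers in the sn–sc interval produce the single-crossover classes m sn sc and m+ sn+ sc+ (240 + 216 = 456) plus the double crossovers (27).
RF(sn–sc) = (456 + 27) / 2303 = 483/2303 = 0.2097 → 21.0 map units.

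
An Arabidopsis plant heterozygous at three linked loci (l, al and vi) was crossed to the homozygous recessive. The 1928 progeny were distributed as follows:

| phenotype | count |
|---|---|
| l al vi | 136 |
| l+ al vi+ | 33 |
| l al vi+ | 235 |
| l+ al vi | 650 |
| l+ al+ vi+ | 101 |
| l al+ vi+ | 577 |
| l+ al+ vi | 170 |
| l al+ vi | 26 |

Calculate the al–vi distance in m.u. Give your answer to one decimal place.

24.1 m.u.

The two most frequent reciprocal classes, l al+ vi+ and l+ al vi, are the parental types, so the F1 was l al+ vi+ / l+ al vi.
The two rarest classes, l al+ vi and l+ al vi+, are the double crossovers. Comparing them with the parentals, only the vi allele has switched, so vi is the middle locus and the order is al – vi – l.
Crossovers in the al–vi interval produce the single-crossover classes l al vi+ and l+ al+ vi (235 + 170 = 405) plus the double crossovers (59).
RF(al–vi) = (405 + 59) / 1928 = 464/1928 = 0.2407 → 24.1 m.u.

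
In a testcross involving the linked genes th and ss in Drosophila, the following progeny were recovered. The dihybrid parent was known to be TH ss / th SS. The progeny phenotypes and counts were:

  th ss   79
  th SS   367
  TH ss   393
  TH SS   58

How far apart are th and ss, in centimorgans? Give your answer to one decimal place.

The recombinant classes are TH SS and th ss: 58 + 79 = 137.
Recombination frequency = 137/897 = 0.1527 ≈ 15.3%, i.e. 15.3 centimorgans.

15.3 centimorgans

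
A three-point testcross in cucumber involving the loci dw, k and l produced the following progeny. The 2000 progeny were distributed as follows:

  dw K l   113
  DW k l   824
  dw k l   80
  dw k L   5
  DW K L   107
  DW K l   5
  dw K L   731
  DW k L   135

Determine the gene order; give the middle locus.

The two most frequent reciprocal classes, DW k l and dw K L, are the parental types, so the F1 was DW k l / dw K L.
The two rarest classes, DW K l and dw k L, are the double crossovers. Comparing them with the parentals, only the k allele has switched, so k is the middle locus and the order is dw – k – l.

k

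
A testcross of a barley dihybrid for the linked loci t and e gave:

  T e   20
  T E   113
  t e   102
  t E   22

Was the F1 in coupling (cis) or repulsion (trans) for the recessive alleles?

The two most frequent classes are T E (113) and t e (102); these are the parental (non-recombinant) types.
So the F1 carried T E on one chromosome and t e on the other — the recessive alleles are on the same chromosome (cis / coupling).

cis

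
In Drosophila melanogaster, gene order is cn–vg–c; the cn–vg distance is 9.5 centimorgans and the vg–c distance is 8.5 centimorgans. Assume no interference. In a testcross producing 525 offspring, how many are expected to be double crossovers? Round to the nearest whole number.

Map distances give recombination frequencies of 0.095 and 0.085 for the two intervals.
With no interference, expected double-crossover frequency = 0.095 × 0.085 = 0.00808.
Expected number = 0.00808 × 525 = 4.24 ≈ 4.

4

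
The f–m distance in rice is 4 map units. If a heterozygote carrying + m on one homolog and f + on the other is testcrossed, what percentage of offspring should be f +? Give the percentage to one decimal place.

A map distance of 4 map units corresponds to a recombination frequency of 0.040.
The F1 is + m / f +, so f + is a parental gamete class with expected frequency (1 − r)/2 = 0.960/2 = 0.4800.
That is 0.4800 = 48.0% of the progeny.

48.0%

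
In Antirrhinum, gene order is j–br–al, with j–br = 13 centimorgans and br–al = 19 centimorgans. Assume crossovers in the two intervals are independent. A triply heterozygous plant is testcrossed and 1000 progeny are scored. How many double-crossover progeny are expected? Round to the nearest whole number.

Map distances give recombination frequencies of 0.130 and 0.190 for the two intervals.
With no interference, expected double-crossover frequency = 0.130 × 0.190 = 0.02470.
Expected number = 0.02470 × 1000 = 24.70 ≈ 25.

25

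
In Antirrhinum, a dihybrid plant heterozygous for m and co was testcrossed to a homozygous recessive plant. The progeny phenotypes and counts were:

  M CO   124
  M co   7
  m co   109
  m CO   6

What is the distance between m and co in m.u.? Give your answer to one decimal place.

The two most frequent classes, M CO (124) and m co (109), are the parental types, so the F1 was M CO / m co.
The recombinant classes are M co and m CO: 7 + 6 = 13.
Recombination frequency = 13/246 = 0.0528 ≈ 5.3%, i.e. 5.3 m.u.

5.3 m.u.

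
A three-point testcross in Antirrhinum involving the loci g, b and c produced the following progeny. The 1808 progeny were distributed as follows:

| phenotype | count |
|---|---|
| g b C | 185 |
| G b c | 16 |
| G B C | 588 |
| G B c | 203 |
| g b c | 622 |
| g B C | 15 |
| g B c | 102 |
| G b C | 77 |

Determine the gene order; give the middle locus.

The two most frequent reciprocal classes, G B C and g b c, are the parental types, so the F1 was G B C / g b c.
The two rarest classes, g B C and G b c, are the double crossovers. Comparing them with the parentals, only the g allele has switched, so g is the middle locus and the order is c – g – b.

g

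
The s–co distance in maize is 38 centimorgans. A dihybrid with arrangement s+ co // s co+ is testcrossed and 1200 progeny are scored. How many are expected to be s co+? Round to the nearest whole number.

372

A map distance of 38 centimorgans corresponds to a recombination frequency of 0.380.
The F1 is s+ co / s co+, so s co+ is a parental gamete class with expected frequency (1 − r)/2 = 0.620/2 = 0.3100.
Expected number = 0.3100 × 1200 = 372.00 ≈ 372.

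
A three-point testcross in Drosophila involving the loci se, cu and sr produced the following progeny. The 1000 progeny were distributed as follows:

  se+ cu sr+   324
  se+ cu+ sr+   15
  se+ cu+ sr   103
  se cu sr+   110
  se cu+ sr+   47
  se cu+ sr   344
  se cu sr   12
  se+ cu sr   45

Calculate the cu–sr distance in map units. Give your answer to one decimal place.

11.9 map units

The two most frequent reciprocal classes, se+ cu sr+ and se cu+ sr, are the parental types, so the F1 was se+ cu sr+ / se cu+ sr.
The two rarest classes, se+ cu+ sr+ and se cu sr, are the double crossovers. Comparing them with the parentals, only the cu allele has switched, so cu is the middle locus and the order is sr – cu – se.
Crossovers in the sr–cu interval produce the single-crossover classes se+ cu sr and se cu+ sr+ (45 + 47 = 92) plus the double crossovers (27).
RF(sr–cu) = (92 + 27) / 1000 = 119/1000 = 0.1190 → 11.9 map units.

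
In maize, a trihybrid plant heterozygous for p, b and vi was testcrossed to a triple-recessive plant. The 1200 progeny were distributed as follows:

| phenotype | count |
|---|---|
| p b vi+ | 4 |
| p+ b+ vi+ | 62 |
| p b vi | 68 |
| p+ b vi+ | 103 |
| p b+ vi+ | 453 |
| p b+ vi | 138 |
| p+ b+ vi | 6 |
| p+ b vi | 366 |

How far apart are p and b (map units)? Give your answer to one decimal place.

11.7 map units

The two most frequent reciprocal classes, p b+ vi+ and p+ b vi, are the parental types, so the F1 was p b+ vi+ / p+ b vi.
The two rarest classes, p b vi+ and p+ b+ vi, are the double crossovers. Comparing them with the parentals, only the b allele has switched, so b is the middle locus and the order is vi – b – p.
Crossovers in the b–p interval produce the single-crossover classes p+ b+ vi+ and p b vi (62 + 68 = 130) plus the double crossovers (10).
RF(b–p) = (130 + 10) / 1200 = 140/1200 = 0.1167 → 11.7 map units.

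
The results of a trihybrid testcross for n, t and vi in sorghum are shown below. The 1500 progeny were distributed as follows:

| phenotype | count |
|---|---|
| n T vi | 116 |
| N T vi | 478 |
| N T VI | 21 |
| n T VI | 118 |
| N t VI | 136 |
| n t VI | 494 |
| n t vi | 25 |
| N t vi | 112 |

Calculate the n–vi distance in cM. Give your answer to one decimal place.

19.9 cM

The two most frequent reciprocal classes, n t VI and N T vi, are the parental types, so the F1 was n t VI / N T vi.
The two rarest classes, n t vi and N T VI, are the double crossovers. Comparing them with the parentals, only the vi allele has switched, so vi is the middle locus and the order is t – vi – n.
Crossovers in the vi–n interval produce the single-crossover classes N t VI and n T vi (136 + 116 = 252) plus the double crossovers (46).
RF(vi–n) = (252 + 46) / 1500 = 298/1500 = 0.1987 → 19.9 cM.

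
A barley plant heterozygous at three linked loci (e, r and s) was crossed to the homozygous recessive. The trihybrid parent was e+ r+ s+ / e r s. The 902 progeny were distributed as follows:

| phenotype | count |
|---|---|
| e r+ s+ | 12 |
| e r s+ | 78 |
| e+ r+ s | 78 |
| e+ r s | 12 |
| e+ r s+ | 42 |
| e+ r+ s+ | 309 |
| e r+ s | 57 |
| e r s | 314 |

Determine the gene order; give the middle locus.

e

The two rarest classes, e r+ s+ and e+ r s, are the double crossovers. Comparing them with the parentals, only the e allele has switched, so e is the middle locus and the order is s – e – r.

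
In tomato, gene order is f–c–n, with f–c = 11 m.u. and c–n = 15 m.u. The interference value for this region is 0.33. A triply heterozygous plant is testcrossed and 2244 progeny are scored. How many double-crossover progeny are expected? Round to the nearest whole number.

25

Map distances give recombination frequencies of 0.110 and 0.150 for the two intervals.
With interference 0.33 (so coincidence = 0.67), expected double-crossover frequency = 0.110 × 0.150 × 0.67 = 0.01105.
Expected number = 0.01105 × 2244 = 24.81 ≈ 25.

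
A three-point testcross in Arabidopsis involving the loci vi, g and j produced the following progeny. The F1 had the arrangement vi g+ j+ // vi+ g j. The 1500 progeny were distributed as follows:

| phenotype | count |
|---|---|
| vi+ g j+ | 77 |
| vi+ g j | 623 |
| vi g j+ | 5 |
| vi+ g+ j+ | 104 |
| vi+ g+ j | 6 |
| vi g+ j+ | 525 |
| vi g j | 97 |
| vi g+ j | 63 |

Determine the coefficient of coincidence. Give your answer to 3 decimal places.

The two rarest classes, vi g j+ and vi+ g+ j, are the double crossovers. Comparing them with the parentals, only the g allele has switched, so g is the middle locus and the order is j – g – vi.
j–g: (140 + 11)/1500 = 0.1007; g–vi: (201 + 11)/1500 = 0.1413.
Expected DCO frequency = 0.1007 × 0.1413 ≈ 0.01423; observed = 11/1500 ≈ 0.00733.
Coefficient of coincidence = 0.00733/0.01423 ≈ 0.515.

0.515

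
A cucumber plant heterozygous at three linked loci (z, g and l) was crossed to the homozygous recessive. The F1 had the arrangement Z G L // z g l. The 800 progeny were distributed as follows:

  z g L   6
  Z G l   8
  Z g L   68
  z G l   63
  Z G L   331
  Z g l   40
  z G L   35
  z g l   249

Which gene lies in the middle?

l

The two rarest classes, Z G l and z g L, are the double crossovers. Comparing them with the parentals, only the l allele has switched, so l is the middle locus and the order is z – l – g.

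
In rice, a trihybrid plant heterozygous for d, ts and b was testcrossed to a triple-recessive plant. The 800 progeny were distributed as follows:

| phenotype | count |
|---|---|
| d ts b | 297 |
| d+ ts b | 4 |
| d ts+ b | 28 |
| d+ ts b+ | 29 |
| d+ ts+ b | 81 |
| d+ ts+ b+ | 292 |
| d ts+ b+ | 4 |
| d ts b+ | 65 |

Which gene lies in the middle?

The two most frequent reciprocal classes, d+ ts+ b+ and d ts b, are the parental types, so the F1 was d+ ts+ b+ / d ts b.
The two rarest classes, d ts+ b+ and d+ ts b, are the double crossovers. Comparing them with the parentals, only the d allele has switched, so d is the middle locus and the order is ts – d – b.

d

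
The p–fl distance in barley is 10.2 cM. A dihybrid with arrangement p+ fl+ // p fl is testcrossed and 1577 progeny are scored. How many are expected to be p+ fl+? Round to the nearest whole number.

708

A map distance of 10.2 cM corresponds to a recombination frequency of 0.102.
The F1 is p+ fl+ / p fl, so p+ fl+ is a parental gamete class with expected frequency (1 − r)/2 = 0.898/2 = 0.4490.
Expected number = 0.4490 × 1577 = 708.07 ≈ 708.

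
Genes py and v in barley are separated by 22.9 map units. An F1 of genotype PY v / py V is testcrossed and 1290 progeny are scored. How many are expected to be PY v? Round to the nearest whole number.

A map distance of 22.9 map units corresponds to a recombination frequency of 0.229.
The F1 is PY v / py V, so PY v is a parental gamete class with expected frequency (1 − r)/2 = 0.771/2 = 0.3855.
Expected number = 0.3855 × 1290 = 497.30 ≈ 497.

497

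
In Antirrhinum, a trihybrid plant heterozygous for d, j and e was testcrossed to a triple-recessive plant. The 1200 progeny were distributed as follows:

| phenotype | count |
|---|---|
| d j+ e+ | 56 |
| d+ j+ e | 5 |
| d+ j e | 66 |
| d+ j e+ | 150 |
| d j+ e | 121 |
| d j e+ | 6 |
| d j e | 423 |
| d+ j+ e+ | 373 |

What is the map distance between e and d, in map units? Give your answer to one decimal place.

The two most frequent reciprocal classes, d+ j+ e+ and d j e, are the parental types, so the F1 was d+ j+ e+ / d j e.
The two rarest classes, d+ j+ e and d j e+, are the double crossovers. Comparing them with the parentals, only the e allele has switched, so e is the middle locus and the order is j – e – d.
Crossovers in the e–d interval produce the single-crossover classes d j+ e+ and d+ j e (56 + 66 = 122) plus the double crossovers (11).
RF(e–d) = (122 + 11) / 1200 = 133/1200 = 0.1108 → 11.1 map units.

11.1 map units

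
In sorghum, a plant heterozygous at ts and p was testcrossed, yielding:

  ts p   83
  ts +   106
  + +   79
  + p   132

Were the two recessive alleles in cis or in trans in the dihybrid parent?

trans

The two most frequent classes are + p (132) and ts + (106); these are the parental (non-recombinant) types.
So the F1 carried + p on one chromosome and ts + on the other — the recessive alleles are on opposite chromosomes (trans / repulsion).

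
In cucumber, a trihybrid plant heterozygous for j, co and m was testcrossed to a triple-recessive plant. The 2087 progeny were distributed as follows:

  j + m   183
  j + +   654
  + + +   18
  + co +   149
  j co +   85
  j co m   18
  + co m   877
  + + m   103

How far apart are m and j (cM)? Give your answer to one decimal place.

The two most frequent reciprocal classes, + co m and j + +, are the parental types, so the F1 was + co m / j + +.
The two rarest classes, j co m and + + +, are the double crossovers. Comparing them with the parentals, only the j allele has switched, so j is the middle locus and the order is m – j – co.
Crossovers in the m–j interval produce the single-crossover classes + co + and j + m (149 + 183 = 332) plus the double crossovers (36).
RF(m–j) = (332 + 36) / 2087 = 368/2087 = 0.1763 → 17.6 cM.

17.6 cM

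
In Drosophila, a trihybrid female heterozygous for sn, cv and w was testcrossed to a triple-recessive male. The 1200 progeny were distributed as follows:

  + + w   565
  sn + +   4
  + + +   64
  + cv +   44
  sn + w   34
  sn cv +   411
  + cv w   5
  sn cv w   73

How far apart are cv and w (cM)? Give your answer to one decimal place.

12.2 cM

The two most frequent reciprocal classes, sn cv + and + + w, are the parental types, so the F1 was sn cv + / + + w.
The two rarest classes, sn + + and + cv w, are the double crossovers. Comparing them with the parentals, only the cv allele has switched, so cv is the middle locus and the order is w – cv – sn.
Crossovers in the w–cv interval produce the single-crossover classes sn cv w and + + + (73 + 64 = 137) plus the double crossovers (9).
RF(w–cv) = (137 + 9) / 1200 = 146/1200 = 0.1217 → 12.2 cM.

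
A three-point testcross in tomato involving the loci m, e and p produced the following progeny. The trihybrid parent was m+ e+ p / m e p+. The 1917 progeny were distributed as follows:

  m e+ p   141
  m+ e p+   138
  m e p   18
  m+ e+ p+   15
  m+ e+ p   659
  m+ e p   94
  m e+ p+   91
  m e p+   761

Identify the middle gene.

The two rarest classes, m+ e+ p+ and m e p, are the double crossovers. Comparing them with the parentals, only the p allele has switched, so p is the middle locus and the order is m – p – e.

p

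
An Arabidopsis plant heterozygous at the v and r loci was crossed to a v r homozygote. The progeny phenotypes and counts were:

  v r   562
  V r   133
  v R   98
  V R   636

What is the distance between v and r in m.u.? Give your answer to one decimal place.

16.2 m.u.

The two most frequent classes, V R (636) and v r (562), are the parental types, so the F1 was V R / v r.
The recombinant classes are V r and v R: 133 + 98 = 231.
Recombination frequency = 231/1429 = 0.1617 ≈ 16.2%, i.e. 16.2 m.u.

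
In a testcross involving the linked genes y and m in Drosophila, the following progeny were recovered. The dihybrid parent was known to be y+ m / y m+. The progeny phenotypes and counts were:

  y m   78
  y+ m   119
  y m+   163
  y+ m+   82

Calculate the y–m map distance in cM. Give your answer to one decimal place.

The recombinant classes are y+ m+ and y m: 82 + 78 = 160.
Recombination frequency = 160/442 = 0.3620 ≈ 36.2%, i.e. 36.2 cM.

36.2 cM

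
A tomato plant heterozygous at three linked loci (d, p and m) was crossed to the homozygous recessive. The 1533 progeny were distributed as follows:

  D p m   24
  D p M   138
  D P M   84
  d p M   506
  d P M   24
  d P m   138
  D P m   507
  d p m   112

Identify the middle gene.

p

The two most frequent reciprocal classes, d p M and D P m, are the parental types, so the F1 was d p M / D P m.
The two rarest classes, d P M and D p m, are the double crossovers. Comparing them with the parentals, only the p allele has switched, so p is the middle locus and the order is d – p – m.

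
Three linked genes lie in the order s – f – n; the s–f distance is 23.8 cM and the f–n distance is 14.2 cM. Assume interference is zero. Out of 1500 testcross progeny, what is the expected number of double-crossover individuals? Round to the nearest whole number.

Map distances give recombination frequencies of 0.238 and 0.142 for the two intervals.
With no interference, expected double-crossover frequency = 0.238 × 0.142 = 0.03380.
Expected number = 0.03380 × 1500 = 50.69 ≈ 51.

51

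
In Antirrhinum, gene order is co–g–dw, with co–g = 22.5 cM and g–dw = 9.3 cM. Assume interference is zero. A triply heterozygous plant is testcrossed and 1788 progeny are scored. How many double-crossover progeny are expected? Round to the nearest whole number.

37

Map distances give recombination frequencies of 0.225 and 0.093 for the two intervals.
With no interference, expected double-crossover frequency = 0.225 × 0.093 = 0.02093.
Expected number = 0.02093 × 1788 = 37.41 ≈ 37.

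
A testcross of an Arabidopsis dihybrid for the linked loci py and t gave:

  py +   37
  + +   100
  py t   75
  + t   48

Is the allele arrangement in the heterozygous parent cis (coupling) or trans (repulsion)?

cis

The two most frequent classes are + + (100) and py t (75); these are the parental (non-recombinant) types.
So the F1 carried + + on one chromosome and py t on the other — the recessive alleles are on the same chromosome (cis / coupling).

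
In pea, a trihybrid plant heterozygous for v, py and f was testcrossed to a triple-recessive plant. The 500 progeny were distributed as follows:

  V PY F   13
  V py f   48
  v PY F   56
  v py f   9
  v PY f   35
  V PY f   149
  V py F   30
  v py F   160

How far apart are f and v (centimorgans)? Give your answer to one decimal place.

The two most frequent reciprocal classes, V PY f and v py F, are the parental types, so the F1 was V PY f / v py F.
The two rarest classes, V PY F and v py f, are the double crossovers. Comparing them with the parentals, only the f allele has switched, so f is the middle locus and the order is py – f – v.
Crossovers in the f–v interval produce the single-crossover classes v PY f and V py F (35 + 30 = 65) plus the double crossovers (22).
RF(f–v) = (65 + 22) / 500 = 87/500 = 0.1740 → 17.4 centimorgans.

17.4 centimorgans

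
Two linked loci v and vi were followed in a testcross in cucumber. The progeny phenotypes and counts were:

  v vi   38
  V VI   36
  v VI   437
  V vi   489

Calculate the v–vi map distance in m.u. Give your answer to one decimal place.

The two most frequent classes, V vi (489) and v VI (437), are the parental types, so the F1 was V vi / v VI.
The recombinant classes are V VI and v vi: 36 + 38 = 74.
Recombination frequency = 74/1000 = 0.0740 ≈ 7.4%, i.e. 7.4 m.u.

7.4 m.u.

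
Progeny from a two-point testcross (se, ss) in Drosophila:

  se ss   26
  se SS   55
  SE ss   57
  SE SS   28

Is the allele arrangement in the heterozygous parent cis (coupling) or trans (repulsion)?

The two most frequent classes are SE ss (57) and se SS (55); these are the parental (non-recombinant) types.
So the F1 carried SE ss on one chromosome and se SS on the other — the recessive alleles are on opposite chromosomes (trans / repulsion).

trans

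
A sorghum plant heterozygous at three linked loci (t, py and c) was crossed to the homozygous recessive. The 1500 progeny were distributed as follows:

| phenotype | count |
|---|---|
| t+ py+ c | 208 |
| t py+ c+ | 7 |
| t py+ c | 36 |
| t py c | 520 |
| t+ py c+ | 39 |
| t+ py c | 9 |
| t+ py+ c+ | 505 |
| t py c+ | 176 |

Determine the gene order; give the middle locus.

t

The two most frequent reciprocal classes, t py c and t+ py+ c+, are the parental types, so the F1 was t py c / t+ py+ c+.
The two rarest classes, t+ py c and t py+ c+, are the double crossovers. Comparing them with the parentals, only the t allele has switched, so t is the middle locus and the order is c – t – py.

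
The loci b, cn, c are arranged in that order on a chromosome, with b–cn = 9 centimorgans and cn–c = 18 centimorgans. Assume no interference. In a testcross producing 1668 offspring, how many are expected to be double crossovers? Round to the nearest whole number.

27

Map distances give recombination frequencies of 0.090 and 0.180 for the two intervals.
With no interference, expected double-crossover frequency = 0.090 × 0.180 = 0.01620.
Expected number = 0.01620 × 1668 = 27.02 ≈ 27.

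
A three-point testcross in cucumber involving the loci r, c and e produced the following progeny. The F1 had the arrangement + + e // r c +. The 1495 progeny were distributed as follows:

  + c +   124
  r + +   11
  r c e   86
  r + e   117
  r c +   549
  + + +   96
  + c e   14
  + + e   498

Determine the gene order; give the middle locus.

c

The two rarest classes, + c e and r + +, are the double crossovers. Comparing them with the parentals, only the c allele has switched, so c is the middle locus and the order is r – c – e.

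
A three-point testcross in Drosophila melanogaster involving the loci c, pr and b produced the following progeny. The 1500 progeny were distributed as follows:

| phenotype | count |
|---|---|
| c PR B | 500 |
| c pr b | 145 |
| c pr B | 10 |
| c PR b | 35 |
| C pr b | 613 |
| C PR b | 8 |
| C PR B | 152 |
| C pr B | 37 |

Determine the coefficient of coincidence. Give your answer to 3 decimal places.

The two most frequent reciprocal classes, C pr b and c PR B, are the parental types, so the F1 was C pr b / c PR B.
The two rarest classes, C PR b and c pr B, are the double crossovers. Comparing them with the parentals, only the pr allele has switched, so pr is the middle locus and the order is c – pr – b.
c–pr: (297 + 18)/1500 = 0.2100; pr–b: (72 + 18)/1500 = 0.0600.
Expected DCO frequency = 0.2100 × 0.0600 ≈ 0.01260; observed = 18/1500 ≈ 0.01200.
Coefficient of coincidence = 0.01200/0.01260 ≈ 0.952.

0.952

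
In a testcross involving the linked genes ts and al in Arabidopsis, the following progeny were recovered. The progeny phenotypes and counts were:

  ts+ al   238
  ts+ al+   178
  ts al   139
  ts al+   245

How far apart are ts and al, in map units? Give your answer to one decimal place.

39.6 map units

The two most frequent classes, ts+ al (238) and ts al+ (245), are the parental types, so the F1 was ts+ al / ts al+.
The recombinant classes are ts+ al+ and ts al: 178 + 139 = 317.
Recombination frequency = 317/800 = 0.3962 ≈ 39.6%, i.e. 39.6 map units.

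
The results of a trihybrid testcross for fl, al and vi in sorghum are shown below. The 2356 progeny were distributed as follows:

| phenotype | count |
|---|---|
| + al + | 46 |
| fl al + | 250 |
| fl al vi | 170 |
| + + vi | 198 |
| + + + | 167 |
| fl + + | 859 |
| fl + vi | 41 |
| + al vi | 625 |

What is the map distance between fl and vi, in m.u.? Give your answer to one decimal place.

The two most frequent reciprocal classes, fl + + and + al vi, are the parental types, so the F1 was fl + + / + al vi.
The two rarest classes, fl + vi and + al +, are the double crossovers. Comparing them with the parentals, only the vi allele has switched, so vi is the middle locus and the order is al – vi – fl.
Crossovers in the vi–fl interval produce the single-crossover classes + + + and fl al vi (167 + 170 = 337) plus the double crossovers (87).
RF(vi–fl) = (337 + 87) / 2356 = 424/2356 = 0.1800 → 18.0 m.u.

18.0 m.u.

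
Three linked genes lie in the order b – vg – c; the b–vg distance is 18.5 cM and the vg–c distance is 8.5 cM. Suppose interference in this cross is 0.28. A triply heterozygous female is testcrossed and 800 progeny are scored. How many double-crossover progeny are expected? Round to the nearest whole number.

Map distances give recombination frequencies of 0.185 and 0.085 for the two intervals.
With interference 0.28 (so coincidence = 0.72), expected double-crossover frequency = 0.185 × 0.085 × 0.72 = 0.01132.
Expected number = 0.01132 × 800 = 9.06 ≈ 9.

9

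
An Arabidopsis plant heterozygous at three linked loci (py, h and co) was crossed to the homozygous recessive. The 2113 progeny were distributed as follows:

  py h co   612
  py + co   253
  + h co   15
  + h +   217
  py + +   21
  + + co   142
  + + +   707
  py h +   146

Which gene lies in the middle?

The two most frequent reciprocal classes, + + + and py h co, are the parental types, so the F1 was + + + / py h co.
The two rarest classes, py + + and + h co, are the double crossovers. Comparing them with the parentals, only the py allele has switched, so py is the middle locus and the order is co – py – h.

py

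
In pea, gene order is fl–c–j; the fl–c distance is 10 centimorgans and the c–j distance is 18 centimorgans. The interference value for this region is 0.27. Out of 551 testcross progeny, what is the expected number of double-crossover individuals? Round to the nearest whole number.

Map distances give recombination frequencies of 0.100 and 0.180 for the two intervals.
With interference 0.27 (so coincidence = 0.73), expected double-crossover frequency = 0.100 × 0.180 × 0.73 = 0.01314.
Expected number = 0.01314 × 551 = 7.24 ≈ 7.

7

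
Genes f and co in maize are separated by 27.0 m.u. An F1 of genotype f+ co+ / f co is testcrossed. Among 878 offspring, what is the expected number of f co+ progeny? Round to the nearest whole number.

119

A map distance of 27.0 m.u. corresponds to a recombination frequency of 0.270.
The F1 is f+ co+ / f co, so f co+ is a recombinant gamete class with expected frequency r/2 = 0.270/2 = 0.1350.
Expected number = 0.1350 × 878 = 118.53 ≈ 119.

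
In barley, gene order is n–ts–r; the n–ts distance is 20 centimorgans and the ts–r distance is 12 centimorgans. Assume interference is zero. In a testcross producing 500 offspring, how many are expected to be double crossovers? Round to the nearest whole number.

Map distances give recombination frequencies of 0.200 and 0.120 for the two intervals.
With no interference, expected double-crossover frequency = 0.200 × 0.120 = 0.02400.
Expected number = 0.02400 × 500 = 12.00 ≈ 12.

12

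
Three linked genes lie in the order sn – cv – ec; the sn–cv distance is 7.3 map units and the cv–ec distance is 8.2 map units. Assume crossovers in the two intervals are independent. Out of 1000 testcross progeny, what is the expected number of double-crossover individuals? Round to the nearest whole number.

6

Map distances give recombination frequencies of 0.073 and 0.082 for the two intervals.
With no interference, expected double-crossover frequency = 0.073 × 0.082 = 0.00599.
Expected number = 0.00599 × 1000 = 5.99 ≈ 6.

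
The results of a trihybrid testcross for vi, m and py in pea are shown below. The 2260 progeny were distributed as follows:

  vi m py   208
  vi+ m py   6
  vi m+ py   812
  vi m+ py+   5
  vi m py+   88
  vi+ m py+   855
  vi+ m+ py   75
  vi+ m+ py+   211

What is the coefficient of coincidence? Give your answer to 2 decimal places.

The two most frequent reciprocal classes, vi m+ py and vi+ m py+, are the parental types, so the F1 was vi m+ py / vi+ m py+.
The two rarest classes, vi m+ py+ and vi+ m py, are the double crossovers. Comparing them with the parentals, only the py allele has switched, so py is the middle locus and the order is vi – py – m.
vi–py: (163 + 11)/2260 = 0.0770; py–m: (419 + 11)/2260 = 0.1903.
Expected DCO frequency = 0.0770 × 0.1903 ≈ 0.01465; observed = 11/2260 ≈ 0.00487.
Coefficient of coincidence = 0.00487/0.01465 ≈ 0.33.

0.33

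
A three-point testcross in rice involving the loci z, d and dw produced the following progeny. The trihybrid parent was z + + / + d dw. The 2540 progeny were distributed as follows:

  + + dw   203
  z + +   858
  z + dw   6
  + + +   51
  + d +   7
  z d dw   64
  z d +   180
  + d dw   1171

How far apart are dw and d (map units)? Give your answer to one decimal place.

The two rarest classes, z + dw and + d +, are the double crossovers. Comparing them with the parentals, only the dw allele has switched, so dw is the middle locus and the order is d – dw – z.
Crossovers in the d–dw interval produce the single-crossover classes z d + and + + dw (180 + 203 = 383) plus the double crossovers (13).
RF(d–dw) = (383 + 13) / 2540 = 396/2540 = 0.1559 → 15.6 map units.

15.6 map units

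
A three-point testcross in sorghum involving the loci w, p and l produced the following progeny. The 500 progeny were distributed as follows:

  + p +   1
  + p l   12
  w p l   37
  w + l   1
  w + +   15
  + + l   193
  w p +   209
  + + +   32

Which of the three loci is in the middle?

w

The two most frequent reciprocal classes, + + l and w p +, are the parental types, so the F1 was + + l / w p +.
The two rarest classes, w + l and + p +, are the double crossovers. Comparing them with the parentals, only the w allele has switched, so w is the middle locus and the order is l – w – p.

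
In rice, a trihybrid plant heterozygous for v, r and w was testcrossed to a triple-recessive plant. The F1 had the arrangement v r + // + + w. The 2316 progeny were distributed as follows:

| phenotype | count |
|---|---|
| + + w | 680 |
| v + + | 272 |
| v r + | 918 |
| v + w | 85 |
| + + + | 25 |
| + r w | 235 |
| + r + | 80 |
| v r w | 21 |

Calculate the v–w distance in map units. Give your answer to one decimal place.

9.1 map units

The two rarest classes, v r w and + + +, are the double crossovers. Comparing them with the parentals, only the w allele has switched, so w is the middle locus and the order is r – w – v.
Crossovers in the w–v interval produce the single-crossover classes + r + and v + w (80 + 85 = 165) plus the double crossovers (46).
RF(w–v) = (165 + 46) / 2316 = 211/2316 = 0.0911 → 9.1 map units.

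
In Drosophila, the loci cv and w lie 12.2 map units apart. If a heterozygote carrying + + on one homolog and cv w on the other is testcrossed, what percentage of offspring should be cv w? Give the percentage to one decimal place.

A map distance of 12.2 map units corresponds to a recombination frequency of 0.122.
The F1 is + + / cv w, so cv w is a parental gamete class with expected frequency (1 − r)/2 = 0.878/2 = 0.4390.
That is 0.4390 = 43.9% of the progeny.

43.9%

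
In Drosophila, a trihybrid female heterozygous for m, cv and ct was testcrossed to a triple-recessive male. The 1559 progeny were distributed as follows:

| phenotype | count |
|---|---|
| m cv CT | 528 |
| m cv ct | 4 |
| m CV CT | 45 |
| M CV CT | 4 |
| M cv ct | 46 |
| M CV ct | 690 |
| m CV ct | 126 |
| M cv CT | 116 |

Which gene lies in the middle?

ct

The two most frequent reciprocal classes, M CV ct and m cv CT, are the parental types, so the F1 was M CV ct / m cv CT.
The two rarest classes, M CV CT and m cv ct, are the double crossovers. Comparing them with the parentals, only the ct allele has switched, so ct is the middle locus and the order is m – ct – cv.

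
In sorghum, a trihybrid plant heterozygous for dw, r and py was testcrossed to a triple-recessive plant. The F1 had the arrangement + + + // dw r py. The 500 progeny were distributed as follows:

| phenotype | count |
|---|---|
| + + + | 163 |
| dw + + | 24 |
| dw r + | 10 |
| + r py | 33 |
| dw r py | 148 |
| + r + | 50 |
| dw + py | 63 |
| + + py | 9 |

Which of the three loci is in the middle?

The two rarest classes, + + py and dw r +, are the double crossovers. Comparing them with the parentals, only the py allele has switched, so py is the middle locus and the order is dw – py – r.

py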